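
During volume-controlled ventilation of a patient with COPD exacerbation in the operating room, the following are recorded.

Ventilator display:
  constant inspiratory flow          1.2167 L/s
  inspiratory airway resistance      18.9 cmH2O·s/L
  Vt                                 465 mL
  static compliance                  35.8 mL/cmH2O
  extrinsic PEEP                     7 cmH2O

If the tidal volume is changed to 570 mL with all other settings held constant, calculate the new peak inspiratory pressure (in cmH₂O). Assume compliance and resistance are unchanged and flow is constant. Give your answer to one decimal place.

45.9

PIP = Vt/C + R·V̇ + PEEP (constant-flow equation of motion).
Only the elastic term changes: ΔPIP = ΔVt / C = (570 − 465) / 35.8 = 2.933 cmH2O.
Original PIP = 465/35.8 + 18.9×1.2167 + 7 = 42.984 cmH2O; new PIP = 42.984 + (2.933) = 45.917 cmH2O.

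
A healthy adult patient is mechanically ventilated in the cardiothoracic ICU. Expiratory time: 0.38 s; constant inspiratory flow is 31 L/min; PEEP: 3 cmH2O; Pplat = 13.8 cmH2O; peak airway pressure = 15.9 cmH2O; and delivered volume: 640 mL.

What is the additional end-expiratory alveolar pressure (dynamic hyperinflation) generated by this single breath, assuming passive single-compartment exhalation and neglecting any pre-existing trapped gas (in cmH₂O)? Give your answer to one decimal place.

Flow: 31 L/min ÷ 60 = 0.5167 L/s.
R = (PIP − Pplat)/V̇ = (15.9 − 13.8) / 0.5167 = 2.1/0.5167 = 4.064 cmH2O·s/L.
C = Vt/(Pplat − PEEP) = 640.0 / (13.8 − 3) = 640.0/10.8 = 59.259 mL/cmH2O.
τ = R × C = 4.064 × 0.05926 L/cmH2O = 0.2408 s.
Fraction remaining = e^(−Te/τ) = e^(−0.38/0.2408) = 0.2064; trapped volume = 640.0 × 0.2064 = 132.1 mL.
Additional alveolar pressure from trapping ≈ V_trapped / C = 132.1 / 59.259 = 2.229 cmH2O.

2.2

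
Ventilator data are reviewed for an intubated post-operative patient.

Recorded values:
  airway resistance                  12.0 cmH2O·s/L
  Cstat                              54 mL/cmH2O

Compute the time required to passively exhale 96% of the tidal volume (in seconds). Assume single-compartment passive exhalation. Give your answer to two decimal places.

2.09

τ = R × C = 12.0 × 54 mL/cmH2O = 12.0 × 0.054 L/cmH2O = 0.648 s.
Exhaled fraction f = 1 − e^(−t/τ) → t = −τ·ln(1 − f) = −0.648·ln(0.04) = 2.086 s.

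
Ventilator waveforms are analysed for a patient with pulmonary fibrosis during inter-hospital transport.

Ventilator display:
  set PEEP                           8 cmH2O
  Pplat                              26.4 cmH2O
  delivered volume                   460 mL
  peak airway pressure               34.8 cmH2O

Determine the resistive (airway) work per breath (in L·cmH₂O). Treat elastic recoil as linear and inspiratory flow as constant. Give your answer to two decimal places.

With constant inspiratory flow the resistive pressure is constant at PIP − Pplat = 34.8 − 26.4 = 8.4 cmH2O, so resistive work = 8.4 × 0.460 = 3.864 L·cmH2O.

3.86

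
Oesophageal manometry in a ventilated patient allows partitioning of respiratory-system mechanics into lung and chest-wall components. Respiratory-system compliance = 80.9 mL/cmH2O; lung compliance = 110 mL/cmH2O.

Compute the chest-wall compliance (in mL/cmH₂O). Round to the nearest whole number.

306

1/Ccw = 1/Crs − 1/CL.
1/Ccw = 1/80.9 − 1/110 = 0.00327.
Ccw = 305.81 mL/cmH2O.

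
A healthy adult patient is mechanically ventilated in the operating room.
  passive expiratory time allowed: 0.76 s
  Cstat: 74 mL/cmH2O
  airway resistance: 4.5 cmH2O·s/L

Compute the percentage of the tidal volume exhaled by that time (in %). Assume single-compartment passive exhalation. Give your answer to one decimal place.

τ = R × C = 4.5 × 74 mL/cmH2O = 4.5 × 0.074 L/cmH2O = 0.333 s.
Passive exhalation: V(t)/V₀ = e^(−t/τ) = e^(−0.76/0.333) = 0.1021.
Fraction exhaled = 1 − 0.1021 = 0.8979 → 89.79%.

89.8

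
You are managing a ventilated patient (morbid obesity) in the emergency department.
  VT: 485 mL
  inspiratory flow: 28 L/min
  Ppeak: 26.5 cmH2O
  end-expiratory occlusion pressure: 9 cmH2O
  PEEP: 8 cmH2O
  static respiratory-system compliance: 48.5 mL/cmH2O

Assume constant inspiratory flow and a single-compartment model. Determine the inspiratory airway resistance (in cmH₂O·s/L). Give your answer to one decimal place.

Flow: 28 L/min ÷ 60 = 0.4667 L/s.
Total PEEP = 9 cmH2O (set 8 + intrinsic 1); this is the baseline alveolar pressure.
Equation of motion (constant flow): PIP = Vt/C + R·V̇ + PEEP.
R·V̇ = PIP − Vt/C − PEEP = 26.5 − 485/48.5 − 9 = 26.5 − 10.0 − 9 = 7.5 cmH2O.
R = 7.5 / 0.4667 = 16.07 cmH2O·s/L.

16.1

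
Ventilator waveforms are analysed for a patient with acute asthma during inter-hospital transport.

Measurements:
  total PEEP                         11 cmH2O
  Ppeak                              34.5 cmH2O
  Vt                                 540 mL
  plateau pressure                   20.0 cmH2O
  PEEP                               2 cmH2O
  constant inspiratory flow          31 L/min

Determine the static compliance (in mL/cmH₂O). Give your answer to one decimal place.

End-expiratory occlusion gives total PEEP = 11 cmH2O (intrinsic PEEP = 11 − 2 = 9). Use total PEEP for the elastic gradient.
Cstat = Vt / (Pplat − PEEPtotal) = 540 / (20.0 − 11) = 540 / 9.0 = 60.0 mL/cmH2O.

60.0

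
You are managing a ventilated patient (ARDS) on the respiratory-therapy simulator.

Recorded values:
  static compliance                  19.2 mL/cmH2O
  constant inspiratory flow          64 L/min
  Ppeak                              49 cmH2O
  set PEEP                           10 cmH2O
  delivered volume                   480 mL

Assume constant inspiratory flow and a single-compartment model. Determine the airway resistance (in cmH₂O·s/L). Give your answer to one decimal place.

Flow: 64 L/min ÷ 60 = 1.0667 L/s.
Equation of motion (constant flow): PIP = Vt/C + R·V̇ + PEEP.
R·V̇ = PIP − Vt/C − PEEP = 49 − 480/19.2 − 10 = 49 − 25.0 − 10 = 14.0 cmH2O.
R = 14.0 / 1.0667 = 13.125 cmH2O·s/L.

13.1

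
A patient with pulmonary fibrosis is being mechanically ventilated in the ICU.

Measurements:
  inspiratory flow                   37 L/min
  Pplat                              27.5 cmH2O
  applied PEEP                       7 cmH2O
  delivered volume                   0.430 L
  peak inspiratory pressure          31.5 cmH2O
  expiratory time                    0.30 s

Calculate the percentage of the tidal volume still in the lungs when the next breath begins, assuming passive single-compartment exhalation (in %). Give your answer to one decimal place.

Flow: 37 L/min ÷ 60 = 0.6167 L/s.
R = (PIP − Pplat)/V̇ = (31.5 − 27.5) / 0.6167 = 4.0/0.6167 = 6.486 cmH2O·s/L.
C = Vt/(Pplat − PEEP) = 430.0 / (27.5 − 7) = 430.0/20.5 = 20.976 mL/cmH2O.
τ = R × C = 6.486 × 0.02098 L/cmH2O = 0.1361 s.
Fraction remaining at end-expiration = e^(−Te/τ) = e^(−0.30/0.1361) = 0.1103 → 11.03%.

11.0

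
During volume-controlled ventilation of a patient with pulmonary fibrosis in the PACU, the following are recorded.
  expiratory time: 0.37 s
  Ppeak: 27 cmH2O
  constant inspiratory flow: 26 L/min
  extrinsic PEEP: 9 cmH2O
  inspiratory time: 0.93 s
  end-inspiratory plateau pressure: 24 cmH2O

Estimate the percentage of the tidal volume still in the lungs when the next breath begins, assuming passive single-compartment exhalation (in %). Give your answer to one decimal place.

13.7

Flow: 26 L/min ÷ 60 = 0.4333 L/s.
Vt = flow × Ti = 0.4333 L/s × 0.93 s × 1000 mL/L = 402.97 mL.
R = (PIP − Pplat)/V̇ = (27 − 24) / 0.4333 = 3.0/0.4333 = 6.924 cmH2O·s/L.
C = Vt/(Pplat − PEEP) = 402.97 / (24 − 9) = 402.97/15.0 = 26.865 mL/cmH2O.
τ = R × C = 6.924 × 0.02687 L/cmH2O = 0.186 s.
Fraction remaining at end-expiration = e^(−Te/τ) = e^(−0.37/0.186) = 0.1368 → 13.68%.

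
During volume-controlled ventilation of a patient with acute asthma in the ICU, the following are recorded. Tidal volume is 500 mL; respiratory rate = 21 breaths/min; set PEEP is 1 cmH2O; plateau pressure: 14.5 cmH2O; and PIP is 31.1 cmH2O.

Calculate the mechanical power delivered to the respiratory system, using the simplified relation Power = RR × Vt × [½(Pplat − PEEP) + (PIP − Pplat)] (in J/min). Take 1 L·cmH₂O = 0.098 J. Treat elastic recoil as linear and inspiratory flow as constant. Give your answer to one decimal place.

Per-breath work = Vt × [½(Pplat−PEEP) + (PIP−Pplat)] = 0.500 × [0.5×13.5 + 16.6] = 0.500 × 23.35 = 11.675 L·cmH2O.
Power = 21 × 11.675 = 245.18 L·cmH2O/min.
× 0.098 J/(L·cmH2O) → 24.028 J/min.

24.0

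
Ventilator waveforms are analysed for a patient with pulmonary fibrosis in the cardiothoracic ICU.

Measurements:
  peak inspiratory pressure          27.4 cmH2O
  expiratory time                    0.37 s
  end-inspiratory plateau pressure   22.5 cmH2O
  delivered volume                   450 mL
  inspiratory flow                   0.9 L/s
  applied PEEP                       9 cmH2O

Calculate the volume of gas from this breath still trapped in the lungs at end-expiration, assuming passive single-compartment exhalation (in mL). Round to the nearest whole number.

59

R = (PIP − Pplat)/V̇ = (27.4 − 22.5) / 0.9 = 4.9/0.9 = 5.444 cmH2O·s/L.
C = Vt/(Pplat − PEEP) = 450.0 / (22.5 − 9) = 450.0/13.5 = 33.333 mL/cmH2O.
τ = R × C = 5.444 × 0.03333 L/cmH2O = 0.1814 s.
Fraction remaining = e^(−Te/τ) = e^(−0.37/0.1814) = 0.1301.
Trapped volume = 450.0 × 0.1301 = 58.545 mL.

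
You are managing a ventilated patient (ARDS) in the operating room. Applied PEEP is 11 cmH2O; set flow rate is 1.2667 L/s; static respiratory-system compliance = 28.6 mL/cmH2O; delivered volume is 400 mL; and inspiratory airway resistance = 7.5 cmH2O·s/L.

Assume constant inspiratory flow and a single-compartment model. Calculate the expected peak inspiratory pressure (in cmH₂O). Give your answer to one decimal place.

Equation of motion (constant flow): PIP = Vt/C + R·V̇ + PEEP.
PIP = 400/28.6 + 7.5×1.2667 + 11 = 13.986 + 9.5 + 11 = 34.486 cmH2O.

34.5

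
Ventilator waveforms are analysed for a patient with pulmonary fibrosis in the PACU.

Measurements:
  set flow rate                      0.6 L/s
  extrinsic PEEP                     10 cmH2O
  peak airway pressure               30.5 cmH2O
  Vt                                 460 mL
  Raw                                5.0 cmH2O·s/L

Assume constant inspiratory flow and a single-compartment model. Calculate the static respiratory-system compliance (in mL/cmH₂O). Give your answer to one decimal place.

Equation of motion (constant flow): PIP = Vt/C + R·V̇ + PEEP.
Vt/C = PIP − R·V̇ − PEEP = 30.5 − 5.0×0.6 − 10 = 30.5 − 3.0 − 10 = 17.5 cmH2O.
C = Vt / 17.5 = 460 / 17.5 = 26.286 mL/cmH2O.

26.3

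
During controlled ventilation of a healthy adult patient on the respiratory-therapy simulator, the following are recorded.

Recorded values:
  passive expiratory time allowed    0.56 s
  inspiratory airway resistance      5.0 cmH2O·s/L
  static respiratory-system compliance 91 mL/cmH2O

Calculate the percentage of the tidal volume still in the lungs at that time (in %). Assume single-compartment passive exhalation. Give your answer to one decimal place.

τ = R × C = 5.0 × 91 mL/cmH2O = 5.0 × 0.091 L/cmH2O = 0.455 s.
Passive exhalation: V(t)/V₀ = e^(−t/τ) = e^(−0.56/0.455) = 0.2921.
Fraction remaining = 0.2921 → 29.21%.

29.2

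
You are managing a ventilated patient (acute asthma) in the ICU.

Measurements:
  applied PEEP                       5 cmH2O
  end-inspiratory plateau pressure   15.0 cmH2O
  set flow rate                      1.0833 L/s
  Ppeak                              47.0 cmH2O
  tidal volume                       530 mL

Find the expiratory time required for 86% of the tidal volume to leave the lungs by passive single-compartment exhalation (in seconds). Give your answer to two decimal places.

R = (PIP − Pplat)/V̇ = (47.0 − 15.0) / 1.0833 = 32.0/1.0833 = 29.539 cmH2O·s/L.
C = Vt/(Pplat − PEEP) = 530.0 / (15.0 − 5) = 530.0/10.0 = 53.0 mL/cmH2O.
τ = R × C = 29.539 × 0.053 L/cmH2O = 1.566 s.
t = −τ·ln(1 − 0.86) = −1.566·ln(0.14) = 3.079 s.

3.08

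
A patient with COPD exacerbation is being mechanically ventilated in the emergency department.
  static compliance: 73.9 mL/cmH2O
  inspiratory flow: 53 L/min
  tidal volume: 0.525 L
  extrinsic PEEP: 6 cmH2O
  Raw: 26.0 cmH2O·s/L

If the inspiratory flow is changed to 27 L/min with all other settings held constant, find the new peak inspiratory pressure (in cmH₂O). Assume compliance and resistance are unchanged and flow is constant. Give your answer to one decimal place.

Flow: 53 L/min ÷ 60 = 0.8833 L/s.
New flow: 27 L/min ÷ 60 = 0.45 L/s.
PIP = Vt/C + R·V̇ + PEEP (constant-flow equation of motion).
Only the resistive term changes: ΔPIP = R × ΔV̇ = 26.0 × (0.45 − 0.8833) = 26.0 × -0.4333 = -11.266 cmH2O.
Original PIP = 525/73.9 + 26.0×0.8833 + 6 = 36.07 cmH2O; new PIP = 36.07 + (-11.266) = 24.804 cmH2O.

24.8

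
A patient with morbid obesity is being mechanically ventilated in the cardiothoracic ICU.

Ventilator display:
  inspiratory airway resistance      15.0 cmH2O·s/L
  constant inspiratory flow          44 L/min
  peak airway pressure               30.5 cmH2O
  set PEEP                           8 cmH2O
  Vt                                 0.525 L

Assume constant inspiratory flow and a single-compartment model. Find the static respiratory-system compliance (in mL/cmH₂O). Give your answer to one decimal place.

Flow: 44 L/min ÷ 60 = 0.7333 L/s.
Equation of motion (constant flow): PIP = Vt/C + R·V̇ + PEEP.
Vt/C = PIP − R·V̇ − PEEP = 30.5 − 15.0×0.7333 − 8 = 30.5 − 11.0 − 8 = 11.5 cmH2O.
C = Vt / 11.5 = 525 / 11.5 = 45.652 mL/cmH2O.

45.7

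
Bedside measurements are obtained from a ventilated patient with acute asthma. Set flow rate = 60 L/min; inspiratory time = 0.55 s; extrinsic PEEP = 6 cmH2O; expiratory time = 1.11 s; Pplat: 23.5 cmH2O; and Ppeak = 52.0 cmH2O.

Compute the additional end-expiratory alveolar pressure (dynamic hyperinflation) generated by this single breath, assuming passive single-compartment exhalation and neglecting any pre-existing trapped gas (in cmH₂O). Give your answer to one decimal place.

Flow: 60 L/min ÷ 60 = 1 L/s.
Vt = flow × Ti = 1 L/s × 0.55 s × 1000 mL/L = 550.0 mL.
R = (PIP − Pplat)/V̇ = (52.0 − 23.5) / 1 = 28.5/1 = 28.5 cmH2O·s/L.
C = Vt/(Pplat − PEEP) = 550.0 / (23.5 − 6) = 550.0/17.5 = 31.429 mL/cmH2O.
τ = R × C = 28.5 × 0.03143 L/cmH2O = 0.8958 s.
Fraction remaining = e^(−Te/τ) = e^(−1.11/0.8958) = 0.2896; trapped volume = 550.0 × 0.2896 = 159.28 mL.
Additional alveolar pressure from trapping ≈ V_trapped / C = 159.28 / 31.429 = 5.068 cmH2O.

5.1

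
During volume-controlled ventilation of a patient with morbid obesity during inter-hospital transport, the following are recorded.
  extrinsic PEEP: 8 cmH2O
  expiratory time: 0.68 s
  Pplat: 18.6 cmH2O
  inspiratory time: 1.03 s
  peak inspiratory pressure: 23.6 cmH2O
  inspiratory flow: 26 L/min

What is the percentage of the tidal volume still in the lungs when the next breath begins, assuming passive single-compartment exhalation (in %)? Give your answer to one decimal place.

Flow: 26 L/min ÷ 60 = 0.4333 L/s.
Vt = flow × Ti = 0.4333 L/s × 1.03 s × 1000 mL/L = 446.3 mL.
R = (PIP − Pplat)/V̇ = (23.6 − 18.6) / 0.4333 = 5.0/0.4333 = 11.539 cmH2O·s/L.
C = Vt/(Pplat − PEEP) = 446.3 / (18.6 − 8) = 446.3/10.6 = 42.104 mL/cmH2O.
τ = R × C = 11.539 × 0.0421 L/cmH2O = 0.4858 s.
Fraction remaining at end-expiration = e^(−Te/τ) = e^(−0.68/0.4858) = 0.2467 → 24.67%.

24.7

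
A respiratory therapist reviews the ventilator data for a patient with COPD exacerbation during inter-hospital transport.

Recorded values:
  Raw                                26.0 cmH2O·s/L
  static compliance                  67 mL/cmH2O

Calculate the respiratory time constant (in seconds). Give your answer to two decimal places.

1.74

τ = R × C = 26.0 × 67 mL/cmH2O = 26.0 × 0.067 L/cmH2O = 1.742 s.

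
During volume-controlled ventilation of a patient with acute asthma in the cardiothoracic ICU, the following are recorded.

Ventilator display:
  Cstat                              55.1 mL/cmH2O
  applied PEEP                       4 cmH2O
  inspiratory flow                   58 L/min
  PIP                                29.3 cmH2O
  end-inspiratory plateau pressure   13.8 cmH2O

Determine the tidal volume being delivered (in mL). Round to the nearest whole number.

Vt = Cstat × (Pplat − PEEP) = 55.1 × (13.8 − 4) = 55.1 × 9.8 = 539.98 mL.

540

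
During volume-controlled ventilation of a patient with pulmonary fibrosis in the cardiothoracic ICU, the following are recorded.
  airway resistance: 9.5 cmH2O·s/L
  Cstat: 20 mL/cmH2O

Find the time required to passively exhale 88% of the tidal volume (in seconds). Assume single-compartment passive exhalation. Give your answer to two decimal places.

0.40

τ = R × C = 9.5 × 20 mL/cmH2O = 9.5 × 0.020 L/cmH2O = 0.19 s.
Exhaled fraction f = 1 − e^(−t/τ) → t = −τ·ln(1 − f) = −0.19·ln(0.12) = 0.4029 s.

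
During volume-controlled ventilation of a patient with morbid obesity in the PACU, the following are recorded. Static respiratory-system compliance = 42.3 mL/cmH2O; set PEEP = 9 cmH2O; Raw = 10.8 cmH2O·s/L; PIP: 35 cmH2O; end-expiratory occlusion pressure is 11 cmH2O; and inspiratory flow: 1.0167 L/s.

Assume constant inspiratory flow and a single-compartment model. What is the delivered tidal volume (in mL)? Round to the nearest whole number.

Total PEEP = 11 cmH2O (set 9 + intrinsic 2); this is the baseline alveolar pressure.
Equation of motion (constant flow): PIP = Vt/C + R·V̇ + PEEP.
Vt/C = PIP − R·V̇ − PEEP = 35 − 10.98 − 11 = 13.02 cmH2O.
Vt = C × 13.02 = 42.3 × 13.02 = 550.75 mL.

551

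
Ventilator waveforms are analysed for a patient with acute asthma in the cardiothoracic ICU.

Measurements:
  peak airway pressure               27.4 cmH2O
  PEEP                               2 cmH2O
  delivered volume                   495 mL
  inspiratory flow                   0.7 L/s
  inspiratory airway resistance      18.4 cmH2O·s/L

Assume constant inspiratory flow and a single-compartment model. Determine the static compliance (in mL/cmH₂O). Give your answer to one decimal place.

Equation of motion (constant flow): PIP = Vt/C + R·V̇ + PEEP.
Vt/C = PIP − R·V̇ − PEEP = 27.4 − 18.4×0.7 − 2 = 27.4 − 12.88 − 2 = 12.52 cmH2O.
C = Vt / 12.52 = 495 / 12.52 = 39.537 mL/cmH2O.

39.5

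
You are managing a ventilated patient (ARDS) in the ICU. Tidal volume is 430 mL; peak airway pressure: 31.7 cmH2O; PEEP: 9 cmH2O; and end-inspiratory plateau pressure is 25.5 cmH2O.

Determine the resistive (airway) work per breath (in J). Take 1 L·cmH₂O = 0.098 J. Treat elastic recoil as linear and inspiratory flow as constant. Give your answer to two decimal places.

0.26

With constant inspiratory flow the resistive pressure is constant at PIP − Pplat = 31.7 − 25.5 = 6.2 cmH2O, so resistive work = 6.2 × 0.430 = 2.666 L·cmH2O.
× 0.098 J/(L·cmH2O) → 0.2613 J.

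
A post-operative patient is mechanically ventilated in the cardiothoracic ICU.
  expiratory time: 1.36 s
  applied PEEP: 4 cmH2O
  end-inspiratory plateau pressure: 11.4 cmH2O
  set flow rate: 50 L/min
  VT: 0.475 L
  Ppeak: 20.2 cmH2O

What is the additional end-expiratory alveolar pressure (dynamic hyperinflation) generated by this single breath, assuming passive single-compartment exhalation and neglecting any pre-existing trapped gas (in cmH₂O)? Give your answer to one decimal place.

Flow: 50 L/min ÷ 60 = 0.8333 L/s.
R = (PIP − Pplat)/V̇ = (20.2 − 11.4) / 0.8333 = 8.8/0.8333 = 10.56 cmH2O·s/L.
C = Vt/(Pplat − PEEP) = 475.0 / (11.4 − 4) = 475.0/7.4 = 64.189 mL/cmH2O.
τ = R × C = 10.56 × 0.06419 L/cmH2O = 0.6778 s.
Fraction remaining = e^(−Te/τ) = e^(−1.36/0.6778) = 0.1345; trapped volume = 475.0 × 0.1345 = 63.888 mL.
Additional alveolar pressure from trapping ≈ V_trapped / C = 63.888 / 64.189 = 0.9953 cmH2O.

1.0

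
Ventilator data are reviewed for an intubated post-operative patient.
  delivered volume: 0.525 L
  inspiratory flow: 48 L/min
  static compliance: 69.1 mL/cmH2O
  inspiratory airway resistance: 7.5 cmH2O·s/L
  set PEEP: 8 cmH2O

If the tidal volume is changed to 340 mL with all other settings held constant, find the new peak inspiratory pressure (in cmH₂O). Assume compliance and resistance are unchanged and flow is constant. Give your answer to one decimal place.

18.9

Flow: 48 L/min ÷ 60 = 0.8 L/s.
PIP = Vt/C + R·V̇ + PEEP (constant-flow equation of motion).
Only the elastic term changes: ΔPIP = ΔVt / C = (340 − 525) / 69.1 = -2.677 cmH2O.
Original PIP = 525/69.1 + 7.5×0.8 + 8 = 21.598 cmH2O; new PIP = 21.598 + (-2.677) = 18.921 cmH2O.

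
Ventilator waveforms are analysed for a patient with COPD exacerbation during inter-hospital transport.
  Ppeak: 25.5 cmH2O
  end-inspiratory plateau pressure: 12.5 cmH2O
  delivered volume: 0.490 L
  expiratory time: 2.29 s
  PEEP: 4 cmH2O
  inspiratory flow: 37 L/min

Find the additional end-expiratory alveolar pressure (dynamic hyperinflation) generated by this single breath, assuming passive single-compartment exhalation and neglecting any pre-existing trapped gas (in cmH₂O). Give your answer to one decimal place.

1.3

Flow: 37 L/min ÷ 60 = 0.6167 L/s.
R = (PIP − Pplat)/V̇ = (25.5 − 12.5) / 0.6167 = 13.0/0.6167 = 21.08 cmH2O·s/L.
C = Vt/(Pplat − PEEP) = 490.0 / (12.5 − 4) = 490.0/8.5 = 57.647 mL/cmH2O.
τ = R × C = 21.08 × 0.05765 L/cmH2O = 1.215 s.
Fraction remaining = e^(−Te/τ) = e^(−2.29/1.215) = 0.1519; trapped volume = 490.0 × 0.1519 = 74.431 mL.
Additional alveolar pressure from trapping ≈ V_trapped / C = 74.431 / 57.647 = 1.291 cmH2O.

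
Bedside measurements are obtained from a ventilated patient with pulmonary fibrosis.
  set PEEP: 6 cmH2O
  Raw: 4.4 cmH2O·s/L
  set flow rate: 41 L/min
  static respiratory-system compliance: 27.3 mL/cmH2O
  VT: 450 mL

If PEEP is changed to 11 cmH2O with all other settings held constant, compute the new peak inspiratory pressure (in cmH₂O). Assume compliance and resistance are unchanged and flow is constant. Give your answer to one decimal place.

Flow: 41 L/min ÷ 60 = 0.6833 L/s.
PIP = Vt/C + R·V̇ + PEEP (constant-flow equation of motion).
Only the baseline term changes: ΔPIP = ΔPEEP = 11 − 6 = 5.0 cmH2O.
Original PIP = 450/27.3 + 4.4×0.6833 + 6 = 25.49 cmH2O; new PIP = 25.49 + (5.0) = 30.49 cmH2O.

30.5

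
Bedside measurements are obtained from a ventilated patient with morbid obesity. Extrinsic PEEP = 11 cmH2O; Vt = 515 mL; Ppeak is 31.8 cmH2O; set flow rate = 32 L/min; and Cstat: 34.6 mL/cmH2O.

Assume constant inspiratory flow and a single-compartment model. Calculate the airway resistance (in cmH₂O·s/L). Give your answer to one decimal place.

Flow: 32 L/min ÷ 60 = 0.5333 L/s.
Equation of motion (constant flow): PIP = Vt/C + R·V̇ + PEEP.
R·V̇ = PIP − Vt/C − PEEP = 31.8 − 515/34.6 − 11 = 31.8 − 14.884 − 11 = 5.916 cmH2O.
R = 5.916 / 0.5333 = 11.093 cmH2O·s/L.

11.1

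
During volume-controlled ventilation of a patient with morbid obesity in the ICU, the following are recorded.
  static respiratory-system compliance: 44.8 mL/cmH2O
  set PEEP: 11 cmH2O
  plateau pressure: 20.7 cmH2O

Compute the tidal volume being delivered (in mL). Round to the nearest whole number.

435

Vt = Cstat × (Pplat − PEEP) = 44.8 × (20.7 − 11) = 44.8 × 9.7 = 434.56 mL.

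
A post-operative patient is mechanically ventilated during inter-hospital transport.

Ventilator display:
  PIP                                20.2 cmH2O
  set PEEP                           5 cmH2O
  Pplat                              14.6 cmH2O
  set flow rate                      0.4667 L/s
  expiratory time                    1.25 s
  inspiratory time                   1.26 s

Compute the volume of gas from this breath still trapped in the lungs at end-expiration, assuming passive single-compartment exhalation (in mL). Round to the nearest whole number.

Vt = flow × Ti = 0.4667 L/s × 1.26 s × 1000 mL/L = 588.04 mL.
R = (PIP − Pplat)/V̇ = (20.2 − 14.6) / 0.4667 = 5.6/0.4667 = 11.999 cmH2O·s/L.
C = Vt/(Pplat − PEEP) = 588.04 / (14.6 − 5) = 588.04/9.6 = 61.254 mL/cmH2O.
τ = R × C = 11.999 × 0.06125 L/cmH2O = 0.7349 s.
Fraction remaining = e^(−Te/τ) = e^(−1.25/0.7349) = 0.1825.
Trapped volume = 588.04 × 0.1825 = 107.32 mL.

107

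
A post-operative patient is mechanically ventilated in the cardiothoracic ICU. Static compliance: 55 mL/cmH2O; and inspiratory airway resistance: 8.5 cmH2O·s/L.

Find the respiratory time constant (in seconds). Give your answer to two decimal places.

τ = R × C = 8.5 × 55 mL/cmH2O = 8.5 × 0.055 L/cmH2O = 0.4675 s.

0.47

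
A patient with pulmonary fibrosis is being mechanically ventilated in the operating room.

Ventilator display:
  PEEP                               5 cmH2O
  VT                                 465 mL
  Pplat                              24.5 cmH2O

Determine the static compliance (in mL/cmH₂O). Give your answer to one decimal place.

23.8

Cstat = Vt / (Pplat − PEEP) = 465 / (24.5 − 5) = 465 / 19.5 = 23.846 mL/cmH2O.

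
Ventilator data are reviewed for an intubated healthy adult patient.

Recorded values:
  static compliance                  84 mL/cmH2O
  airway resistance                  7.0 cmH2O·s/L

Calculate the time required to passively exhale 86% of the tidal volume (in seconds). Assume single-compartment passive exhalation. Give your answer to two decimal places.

τ = R × C = 7.0 × 84 mL/cmH2O = 7.0 × 0.084 L/cmH2O = 0.588 s.
Exhaled fraction f = 1 − e^(−t/τ) → t = −τ·ln(1 − f) = −0.588·ln(0.14) = 1.156 s.

1.16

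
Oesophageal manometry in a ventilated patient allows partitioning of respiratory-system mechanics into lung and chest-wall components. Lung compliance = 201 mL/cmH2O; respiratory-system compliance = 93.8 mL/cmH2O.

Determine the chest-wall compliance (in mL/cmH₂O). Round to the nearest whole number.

1/Ccw = 1/Crs − 1/CL.
1/Ccw = 1/93.8 − 1/201 = 0.005686.
Ccw = 175.87 mL/cmH2O.

176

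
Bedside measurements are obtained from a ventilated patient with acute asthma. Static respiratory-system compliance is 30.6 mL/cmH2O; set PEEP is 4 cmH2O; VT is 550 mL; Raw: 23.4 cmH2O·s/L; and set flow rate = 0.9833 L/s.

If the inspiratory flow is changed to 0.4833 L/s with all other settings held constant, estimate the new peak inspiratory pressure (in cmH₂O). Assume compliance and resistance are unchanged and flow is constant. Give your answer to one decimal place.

33.3

PIP = Vt/C + R·V̇ + PEEP (constant-flow equation of motion).
Only the resistive term changes: ΔPIP = R × ΔV̇ = 23.4 × (0.4833 − 0.9833) = 23.4 × -0.5 = -11.7 cmH2O.
Original PIP = 550/30.6 + 23.4×0.9833 + 4 = 44.983 cmH2O; new PIP = 44.983 + (-11.7) = 33.283 cmH2O.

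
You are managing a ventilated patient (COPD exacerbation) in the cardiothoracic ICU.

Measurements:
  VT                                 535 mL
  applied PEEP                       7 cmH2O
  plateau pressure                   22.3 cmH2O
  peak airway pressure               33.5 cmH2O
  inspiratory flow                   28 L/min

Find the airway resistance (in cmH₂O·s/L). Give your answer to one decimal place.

Flow: 28 L/min ÷ 60 = 0.4667 L/s.
Raw = (PIP − Pplat) / flow = (33.5 − 22.3) / 0.4667 = 11.2 / 0.4667 = 23.998 cmH2O·s/L.

24.0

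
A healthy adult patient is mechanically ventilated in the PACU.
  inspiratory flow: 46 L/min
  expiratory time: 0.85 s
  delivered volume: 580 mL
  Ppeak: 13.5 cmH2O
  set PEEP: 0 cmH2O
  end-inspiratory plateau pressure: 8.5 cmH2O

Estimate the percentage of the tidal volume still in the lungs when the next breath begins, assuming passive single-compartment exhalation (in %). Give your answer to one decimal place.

Flow: 46 L/min ÷ 60 = 0.7667 L/s.
R = (PIP − Pplat)/V̇ = (13.5 − 8.5) / 0.7667 = 5.0/0.7667 = 6.521 cmH2O·s/L.
C = Vt/(Pplat − PEEP) = 580.0 / (8.5 − 0) = 580.0/8.5 = 68.235 mL/cmH2O.
τ = R × C = 6.521 × 0.06824 L/cmH2O = 0.445 s.
Fraction remaining at end-expiration = e^(−Te/τ) = e^(−0.85/0.445) = 0.1481 → 14.81%.

14.8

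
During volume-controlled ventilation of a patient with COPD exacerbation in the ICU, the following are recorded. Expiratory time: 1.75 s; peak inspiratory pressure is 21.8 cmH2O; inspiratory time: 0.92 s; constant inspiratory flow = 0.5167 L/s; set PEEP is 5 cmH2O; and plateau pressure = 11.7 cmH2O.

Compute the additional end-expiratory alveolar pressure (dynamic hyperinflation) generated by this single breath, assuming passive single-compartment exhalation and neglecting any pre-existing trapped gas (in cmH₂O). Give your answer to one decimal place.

1.9

Vt = flow × Ti = 0.5167 L/s × 0.92 s × 1000 mL/L = 475.36 mL.
R = (PIP − Pplat)/V̇ = (21.8 − 11.7) / 0.5167 = 10.1/0.5167 = 19.547 cmH2O·s/L.
C = Vt/(Pplat − PEEP) = 475.36 / (11.7 − 5) = 475.36/6.7 = 70.949 mL/cmH2O.
τ = R × C = 19.547 × 0.07095 L/cmH2O = 1.387 s.
Fraction remaining = e^(−Te/τ) = e^(−1.75/1.387) = 0.2832; trapped volume = 475.36 × 0.2832 = 134.62 mL.
Additional alveolar pressure from trapping ≈ V_trapped / C = 134.62 / 70.949 = 1.897 cmH2O.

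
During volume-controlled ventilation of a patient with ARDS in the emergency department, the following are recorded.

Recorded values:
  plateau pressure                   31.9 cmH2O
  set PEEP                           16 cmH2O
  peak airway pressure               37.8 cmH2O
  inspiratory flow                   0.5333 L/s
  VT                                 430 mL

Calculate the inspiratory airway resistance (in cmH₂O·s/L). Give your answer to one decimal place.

11.1

Raw = (PIP − Pplat) / flow = (37.8 − 31.9) / 0.5333 = 5.9 / 0.5333 = 11.063 cmH2O·s/L.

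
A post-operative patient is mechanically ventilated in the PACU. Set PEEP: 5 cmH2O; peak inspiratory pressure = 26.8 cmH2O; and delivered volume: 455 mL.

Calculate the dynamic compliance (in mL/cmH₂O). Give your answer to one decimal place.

20.9

Dynamic compliance = Vt / (PIP − PEEP) = 455 / (26.8 − 5) = 455 / 21.8 = 20.872 mL/cmH2O.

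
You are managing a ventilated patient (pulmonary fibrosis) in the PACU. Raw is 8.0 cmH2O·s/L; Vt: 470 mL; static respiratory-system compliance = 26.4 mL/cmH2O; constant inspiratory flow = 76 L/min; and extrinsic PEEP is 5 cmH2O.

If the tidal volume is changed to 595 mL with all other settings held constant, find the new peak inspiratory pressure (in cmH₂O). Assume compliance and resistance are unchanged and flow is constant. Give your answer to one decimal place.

37.7

Flow: 76 L/min ÷ 60 = 1.2667 L/s.
PIP = Vt/C + R·V̇ + PEEP (constant-flow equation of motion).
Only the elastic term changes: ΔPIP = ΔVt / C = (595 − 470) / 26.4 = 4.735 cmH2O.
Original PIP = 470/26.4 + 8.0×1.2667 + 5 = 32.937 cmH2O; new PIP = 32.937 + (4.735) = 37.672 cmH2O.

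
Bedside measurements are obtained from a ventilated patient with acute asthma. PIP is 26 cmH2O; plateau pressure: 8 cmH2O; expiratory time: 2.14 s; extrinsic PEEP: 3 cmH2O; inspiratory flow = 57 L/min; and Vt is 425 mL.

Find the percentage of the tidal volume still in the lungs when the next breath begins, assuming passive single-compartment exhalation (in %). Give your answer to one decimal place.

26.5

Flow: 57 L/min ÷ 60 = 0.95 L/s.
R = (PIP − Pplat)/V̇ = (26 − 8) / 0.95 = 18.0/0.95 = 18.947 cmH2O·s/L.
C = Vt/(Pplat − PEEP) = 425.0 / (8 − 3) = 425.0/5.0 = 85.0 mL/cmH2O.
τ = R × C = 18.947 × 0.085 L/cmH2O = 1.61 s.
Fraction remaining at end-expiration = e^(−Te/τ) = e^(−2.14/1.61) = 0.2647 → 26.47%.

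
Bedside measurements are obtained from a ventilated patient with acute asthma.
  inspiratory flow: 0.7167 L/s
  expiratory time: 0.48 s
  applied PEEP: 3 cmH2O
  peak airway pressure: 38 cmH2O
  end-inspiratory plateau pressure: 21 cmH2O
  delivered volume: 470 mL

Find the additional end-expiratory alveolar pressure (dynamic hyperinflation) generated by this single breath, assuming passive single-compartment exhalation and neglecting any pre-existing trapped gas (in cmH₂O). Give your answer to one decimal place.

R = (PIP − Pplat)/V̇ = (38 − 21) / 0.7167 = 17.0/0.7167 = 23.72 cmH2O·s/L.
C = Vt/(Pplat − PEEP) = 470.0 / (21 − 3) = 470.0/18.0 = 26.111 mL/cmH2O.
τ = R × C = 23.72 × 0.02611 L/cmH2O = 0.6193 s.
Fraction remaining = e^(−Te/τ) = e^(−0.48/0.6193) = 0.4607; trapped volume = 470.0 × 0.4607 = 216.53 mL.
Additional alveolar pressure from trapping ≈ V_trapped / C = 216.53 / 26.111 = 8.293 cmH2O.

8.3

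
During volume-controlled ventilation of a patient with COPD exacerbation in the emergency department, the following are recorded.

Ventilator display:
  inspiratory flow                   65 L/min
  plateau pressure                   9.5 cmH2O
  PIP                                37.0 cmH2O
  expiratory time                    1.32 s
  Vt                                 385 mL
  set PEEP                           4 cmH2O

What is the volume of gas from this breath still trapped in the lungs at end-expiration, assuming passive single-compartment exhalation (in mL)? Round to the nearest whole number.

Flow: 65 L/min ÷ 60 = 1.0833 L/s.
R = (PIP − Pplat)/V̇ = (37.0 − 9.5) / 1.0833 = 27.5/1.0833 = 25.385 cmH2O·s/L.
C = Vt/(Pplat − PEEP) = 385.0 / (9.5 − 4) = 385.0/5.5 = 70.0 mL/cmH2O.
τ = R × C = 25.385 × 0.07 L/cmH2O = 1.777 s.
Fraction remaining = e^(−Te/τ) = e^(−1.32/1.777) = 0.4758.
Trapped volume = 385.0 × 0.4758 = 183.18 mL.

183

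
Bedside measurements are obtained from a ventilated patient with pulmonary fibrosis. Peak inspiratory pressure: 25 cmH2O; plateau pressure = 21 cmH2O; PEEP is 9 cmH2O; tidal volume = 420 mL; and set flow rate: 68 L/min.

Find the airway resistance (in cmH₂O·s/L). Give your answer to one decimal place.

3.5

Flow: 68 L/min ÷ 60 = 1.1333 L/s.
Raw = (PIP − Pplat) / flow = (25 − 21) / 1.1333 = 4.0 / 1.1333 = 3.53 cmH2O·s/L.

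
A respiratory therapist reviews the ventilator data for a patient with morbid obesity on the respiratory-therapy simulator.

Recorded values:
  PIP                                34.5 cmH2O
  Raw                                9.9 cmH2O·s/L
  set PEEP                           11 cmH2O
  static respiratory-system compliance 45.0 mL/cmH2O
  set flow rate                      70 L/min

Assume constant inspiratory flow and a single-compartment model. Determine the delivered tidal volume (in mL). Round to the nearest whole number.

Flow: 70 L/min ÷ 60 = 1.1667 L/s.
Equation of motion (constant flow): PIP = Vt/C + R·V̇ + PEEP.
Vt/C = PIP − R·V̇ − PEEP = 34.5 − 11.55 − 11 = 11.95 cmH2O.
Vt = C × 11.95 = 45.0 × 11.95 = 537.75 mL.

538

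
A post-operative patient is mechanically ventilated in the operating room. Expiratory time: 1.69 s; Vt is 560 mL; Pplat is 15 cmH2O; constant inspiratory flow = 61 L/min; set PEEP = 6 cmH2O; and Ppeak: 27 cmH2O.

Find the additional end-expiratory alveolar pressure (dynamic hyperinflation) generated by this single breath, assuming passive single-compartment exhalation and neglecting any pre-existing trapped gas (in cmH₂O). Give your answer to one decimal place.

Flow: 61 L/min ÷ 60 = 1.0167 L/s.
R = (PIP − Pplat)/V̇ = (27 − 15) / 1.0167 = 12.0/1.0167 = 11.803 cmH2O·s/L.
C = Vt/(Pplat − PEEP) = 560.0 / (15 − 6) = 560.0/9.0 = 62.222 mL/cmH2O.
τ = R × C = 11.803 × 0.06222 L/cmH2O = 0.7344 s.
Fraction remaining = e^(−Te/τ) = e^(−1.69/0.7344) = 0.1001; trapped volume = 560.0 × 0.1001 = 56.056 mL.
Additional alveolar pressure from trapping ≈ V_trapped / C = 56.056 / 62.222 = 0.9009 cmH2O.

0.9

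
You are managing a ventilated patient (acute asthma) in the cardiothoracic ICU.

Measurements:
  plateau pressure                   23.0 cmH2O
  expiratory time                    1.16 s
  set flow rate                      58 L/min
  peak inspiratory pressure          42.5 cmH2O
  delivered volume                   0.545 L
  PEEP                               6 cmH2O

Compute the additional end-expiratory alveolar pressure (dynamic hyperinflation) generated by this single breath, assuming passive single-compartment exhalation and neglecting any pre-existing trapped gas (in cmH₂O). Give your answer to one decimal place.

Flow: 58 L/min ÷ 60 = 0.9667 L/s.
R = (PIP − Pplat)/V̇ = (42.5 − 23.0) / 0.9667 = 19.5/0.9667 = 20.172 cmH2O·s/L.
C = Vt/(Pplat − PEEP) = 545.0 / (23.0 − 6) = 545.0/17.0 = 32.059 mL/cmH2O.
τ = R × C = 20.172 × 0.03206 L/cmH2O = 0.6467 s.
Fraction remaining = e^(−Te/τ) = e^(−1.16/0.6467) = 0.1663; trapped volume = 545.0 × 0.1663 = 90.634 mL.
Additional alveolar pressure from trapping ≈ V_trapped / C = 90.634 / 32.059 = 2.827 cmH2O.

2.8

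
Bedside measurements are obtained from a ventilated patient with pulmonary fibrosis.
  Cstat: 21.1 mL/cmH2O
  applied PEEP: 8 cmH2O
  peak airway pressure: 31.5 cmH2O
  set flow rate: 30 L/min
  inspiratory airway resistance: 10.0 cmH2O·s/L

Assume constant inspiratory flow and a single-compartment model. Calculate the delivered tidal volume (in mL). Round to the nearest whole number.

390

Flow: 30 L/min ÷ 60 = 0.5 L/s.
Equation of motion (constant flow): PIP = Vt/C + R·V̇ + PEEP.
Vt/C = PIP − R·V̇ − PEEP = 31.5 − 5.0 − 8 = 18.5 cmH2O.
Vt = C × 18.5 = 21.1 × 18.5 = 390.35 mL.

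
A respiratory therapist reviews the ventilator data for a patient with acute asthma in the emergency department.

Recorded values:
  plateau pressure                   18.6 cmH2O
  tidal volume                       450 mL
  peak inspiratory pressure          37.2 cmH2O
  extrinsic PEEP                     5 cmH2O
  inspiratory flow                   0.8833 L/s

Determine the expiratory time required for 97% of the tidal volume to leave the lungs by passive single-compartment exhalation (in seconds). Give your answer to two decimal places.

R = (PIP − Pplat)/V̇ = (37.2 − 18.6) / 0.8833 = 18.6/0.8833 = 21.057 cmH2O·s/L.
C = Vt/(Pplat − PEEP) = 450.0 / (18.6 − 5) = 450.0/13.6 = 33.088 mL/cmH2O.
τ = R × C = 21.057 × 0.03309 L/cmH2O = 0.6968 s.
t = −τ·ln(1 − 0.97) = −0.6968·ln(0.03) = 2.443 s.

2.44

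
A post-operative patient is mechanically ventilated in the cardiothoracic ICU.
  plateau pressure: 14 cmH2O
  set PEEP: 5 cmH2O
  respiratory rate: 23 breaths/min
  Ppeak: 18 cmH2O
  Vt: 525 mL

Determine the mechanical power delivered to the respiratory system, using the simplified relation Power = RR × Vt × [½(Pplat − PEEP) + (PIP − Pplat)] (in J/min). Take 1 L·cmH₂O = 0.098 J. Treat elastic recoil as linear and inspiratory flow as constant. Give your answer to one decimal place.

10.1

Per-breath work = Vt × [½(Pplat−PEEP) + (PIP−Pplat)] = 0.525 × [0.5×9.0 + 4.0] = 0.525 × 8.5 = 4.463 L·cmH2O.
Power = 23 × 4.463 = 102.65 L·cmH2O/min.
× 0.098 J/(L·cmH2O) → 10.06 J/min.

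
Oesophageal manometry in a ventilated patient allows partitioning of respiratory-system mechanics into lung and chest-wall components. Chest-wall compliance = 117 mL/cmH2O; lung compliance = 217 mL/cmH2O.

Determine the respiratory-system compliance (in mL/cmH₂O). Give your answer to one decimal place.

Lung and chest wall are elastances in series: 1/Crs = 1/CL + 1/Ccw.
1/Crs = 1/217 + 1/117 = 0.01316.
Crs = 75.988 mL/cmH2O.

76.0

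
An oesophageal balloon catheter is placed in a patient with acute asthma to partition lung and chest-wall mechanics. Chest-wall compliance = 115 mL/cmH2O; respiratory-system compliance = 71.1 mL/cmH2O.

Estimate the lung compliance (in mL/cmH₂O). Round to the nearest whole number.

186

1/CL = 1/Crs − 1/Ccw.
1/CL = 1/71.1 − 1/115 = 0.005369.
CL = 186.25 mL/cmH2O.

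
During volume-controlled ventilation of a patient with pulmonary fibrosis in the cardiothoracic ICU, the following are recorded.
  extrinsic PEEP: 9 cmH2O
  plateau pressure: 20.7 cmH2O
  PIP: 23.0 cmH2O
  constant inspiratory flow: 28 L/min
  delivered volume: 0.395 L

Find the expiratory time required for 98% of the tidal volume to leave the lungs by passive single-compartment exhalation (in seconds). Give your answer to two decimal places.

Flow: 28 L/min ÷ 60 = 0.4667 L/s.
R = (PIP − Pplat)/V̇ = (23.0 − 20.7) / 0.4667 = 2.3/0.4667 = 4.928 cmH2O·s/L.
C = Vt/(Pplat − PEEP) = 395.0 / (20.7 − 9) = 395.0/11.7 = 33.761 mL/cmH2O.
τ = R × C = 4.928 × 0.03376 L/cmH2O = 0.1664 s.
t = −τ·ln(1 − 0.98) = −0.1664·ln(0.02) = 0.651 s.

0.65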